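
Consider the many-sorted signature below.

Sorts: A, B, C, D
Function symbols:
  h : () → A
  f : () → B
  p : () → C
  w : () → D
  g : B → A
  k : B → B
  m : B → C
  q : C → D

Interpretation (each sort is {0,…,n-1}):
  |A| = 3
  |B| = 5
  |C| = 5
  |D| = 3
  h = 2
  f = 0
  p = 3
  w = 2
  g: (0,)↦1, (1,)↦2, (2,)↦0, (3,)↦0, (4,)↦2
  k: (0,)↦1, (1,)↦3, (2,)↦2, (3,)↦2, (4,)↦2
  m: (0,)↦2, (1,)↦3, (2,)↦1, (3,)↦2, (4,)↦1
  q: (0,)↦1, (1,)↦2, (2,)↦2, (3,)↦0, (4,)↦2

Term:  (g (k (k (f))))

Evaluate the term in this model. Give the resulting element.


value = 0

  f = 0
  (k (f)) = k(0,) = 1
  (k (k (f))) = k(1,) = 3
  (g (k (k (f)))) = g(3,) = 0


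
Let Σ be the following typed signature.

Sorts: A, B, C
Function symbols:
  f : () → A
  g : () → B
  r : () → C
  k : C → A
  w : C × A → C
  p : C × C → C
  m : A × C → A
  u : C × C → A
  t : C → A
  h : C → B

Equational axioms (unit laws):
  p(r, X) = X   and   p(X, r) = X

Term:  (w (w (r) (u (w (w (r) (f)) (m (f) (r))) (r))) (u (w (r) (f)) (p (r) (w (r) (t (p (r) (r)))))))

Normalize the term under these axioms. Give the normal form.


normal form = (w (w (r) (u (w (w (r) (f)) (m (f) (r))) (r))) (u (w (r) (f)) (w (r) (t (r)))))

1. (w (w (r) (u (w (w (r) (f)) (m (f) (r))) (r))) (u (w (r) (f)) (p (r) (w (r) (t (p (r) (r)))))))  →  (w (w (r) (u (w (w (r) (f)) (m (f) (r))) (r))) (u (w (r) (f)) (w (r) (t (p (r) (r))))))
2. (w (w (r) (u (w (w (r) (f)) (m (f) (r))) (r))) (u (w (r) (f)) (w (r) (t (p (r) (r))))))  →  (w (w (r) (u (w (w (r) (f)) (m (f) (r))) (r))) (u (w (r) (f)) (w (r) (t (r)))))


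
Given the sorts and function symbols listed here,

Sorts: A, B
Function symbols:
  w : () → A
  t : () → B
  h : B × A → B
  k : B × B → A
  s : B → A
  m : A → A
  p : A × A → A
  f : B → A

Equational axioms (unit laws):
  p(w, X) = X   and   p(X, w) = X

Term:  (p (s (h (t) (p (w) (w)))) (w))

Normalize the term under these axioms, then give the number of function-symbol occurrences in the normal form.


1. (p (s (h (t) (p (w) (w)))) (w))  →  (s (h (t) (p (w) (w))))
2. (s (h (t) (p (w) (w))))  →  (s (h (t) (w)))
normal form: (s (h (t) (w)))

size = 4


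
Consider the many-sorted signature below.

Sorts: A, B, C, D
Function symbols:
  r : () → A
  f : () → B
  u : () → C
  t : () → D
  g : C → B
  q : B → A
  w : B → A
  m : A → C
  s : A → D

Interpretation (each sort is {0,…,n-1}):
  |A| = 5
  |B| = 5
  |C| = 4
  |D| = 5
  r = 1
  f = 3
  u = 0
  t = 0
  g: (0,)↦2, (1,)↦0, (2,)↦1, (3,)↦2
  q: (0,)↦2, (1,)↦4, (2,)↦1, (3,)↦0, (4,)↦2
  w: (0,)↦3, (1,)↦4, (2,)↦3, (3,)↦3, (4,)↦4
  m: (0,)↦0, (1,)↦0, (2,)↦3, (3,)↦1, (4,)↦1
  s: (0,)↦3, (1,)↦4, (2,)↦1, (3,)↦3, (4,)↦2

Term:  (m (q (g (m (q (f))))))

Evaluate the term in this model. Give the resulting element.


  f = 3
  (q (f)) = q(3,) = 0
  (m (q (f))) = m(0,) = 0
  (g (m (q (f)))) = g(0,) = 2
  (q (g (m (q (f))))) = q(2,) = 1
  (m (q (g (m (q (f)))))) = m(1,) = 0

value = 0


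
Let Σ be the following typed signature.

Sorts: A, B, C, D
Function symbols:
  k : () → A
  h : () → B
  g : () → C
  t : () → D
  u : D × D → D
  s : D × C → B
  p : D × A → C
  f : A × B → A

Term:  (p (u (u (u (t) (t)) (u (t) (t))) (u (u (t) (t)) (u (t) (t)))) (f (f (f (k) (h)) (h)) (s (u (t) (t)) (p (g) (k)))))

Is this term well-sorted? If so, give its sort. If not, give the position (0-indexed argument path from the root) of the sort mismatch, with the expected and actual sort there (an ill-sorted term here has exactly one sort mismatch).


        (t) : D
        (t) : D
      (u (t) (t)) : D
        (t) : D
        (t) : D
      (u (t) (t)) : D
    (u (u (t) (t)) (u (t) (t))) : D
        (t) : D
        (t) : D
      (u (t) (t)) : D
        (t) : D
        (t) : D
      (u (t) (t)) : D
    (u (u (t) (t)) (u (t) (t))) : D
  (u (u (u (t) (t)) (u (t) (t))) (u (u (t) (t)) (u (t) (t)))) : D
        (k) : A
        (h) : B
      (f (k) (h)) : A
      (h) : B
    (f (f (k) (h)) (h)) : A
        (t) : D
        (t) : D
      (u (t) (t)) : D
        (g) : C
        (k) : A
      (p (g) (k)) : ✗ arg 0 at [1, 1, 1, 0] has sort C, expected D

ill-sorted at position [1, 1, 1, 0]: expected D, got C


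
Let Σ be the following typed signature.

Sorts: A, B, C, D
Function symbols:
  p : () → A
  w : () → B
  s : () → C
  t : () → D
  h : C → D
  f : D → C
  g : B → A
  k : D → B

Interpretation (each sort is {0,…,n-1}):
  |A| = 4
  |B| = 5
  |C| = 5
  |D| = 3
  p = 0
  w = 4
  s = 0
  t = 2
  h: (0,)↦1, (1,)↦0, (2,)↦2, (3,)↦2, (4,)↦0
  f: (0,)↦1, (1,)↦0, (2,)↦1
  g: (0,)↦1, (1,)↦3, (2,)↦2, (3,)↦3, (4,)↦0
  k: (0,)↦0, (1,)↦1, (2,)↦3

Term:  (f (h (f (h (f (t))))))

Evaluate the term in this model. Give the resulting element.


  t = 2
  (f (t)) = f(2,) = 1
  (h (f (t))) = h(1,) = 0
  (f (h (f (t)))) = f(0,) = 1
  (h (f (h (f (t))))) = h(1,) = 0
  (f (h (f (h (f (t)))))) = f(0,) = 1

value = 1


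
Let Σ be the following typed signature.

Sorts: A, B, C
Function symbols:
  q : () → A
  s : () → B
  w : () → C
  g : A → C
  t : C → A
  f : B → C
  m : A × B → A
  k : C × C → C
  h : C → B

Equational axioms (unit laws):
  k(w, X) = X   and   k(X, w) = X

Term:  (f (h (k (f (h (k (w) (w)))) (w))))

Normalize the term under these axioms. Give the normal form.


normal form = (f (h (f (h (w)))))

1. (f (h (k (f (h (k (w) (w)))) (w))))  →  (f (h (f (h (k (w) (w))))))
2. (f (h (f (h (k (w) (w))))))  →  (f (h (f (h (w)))))


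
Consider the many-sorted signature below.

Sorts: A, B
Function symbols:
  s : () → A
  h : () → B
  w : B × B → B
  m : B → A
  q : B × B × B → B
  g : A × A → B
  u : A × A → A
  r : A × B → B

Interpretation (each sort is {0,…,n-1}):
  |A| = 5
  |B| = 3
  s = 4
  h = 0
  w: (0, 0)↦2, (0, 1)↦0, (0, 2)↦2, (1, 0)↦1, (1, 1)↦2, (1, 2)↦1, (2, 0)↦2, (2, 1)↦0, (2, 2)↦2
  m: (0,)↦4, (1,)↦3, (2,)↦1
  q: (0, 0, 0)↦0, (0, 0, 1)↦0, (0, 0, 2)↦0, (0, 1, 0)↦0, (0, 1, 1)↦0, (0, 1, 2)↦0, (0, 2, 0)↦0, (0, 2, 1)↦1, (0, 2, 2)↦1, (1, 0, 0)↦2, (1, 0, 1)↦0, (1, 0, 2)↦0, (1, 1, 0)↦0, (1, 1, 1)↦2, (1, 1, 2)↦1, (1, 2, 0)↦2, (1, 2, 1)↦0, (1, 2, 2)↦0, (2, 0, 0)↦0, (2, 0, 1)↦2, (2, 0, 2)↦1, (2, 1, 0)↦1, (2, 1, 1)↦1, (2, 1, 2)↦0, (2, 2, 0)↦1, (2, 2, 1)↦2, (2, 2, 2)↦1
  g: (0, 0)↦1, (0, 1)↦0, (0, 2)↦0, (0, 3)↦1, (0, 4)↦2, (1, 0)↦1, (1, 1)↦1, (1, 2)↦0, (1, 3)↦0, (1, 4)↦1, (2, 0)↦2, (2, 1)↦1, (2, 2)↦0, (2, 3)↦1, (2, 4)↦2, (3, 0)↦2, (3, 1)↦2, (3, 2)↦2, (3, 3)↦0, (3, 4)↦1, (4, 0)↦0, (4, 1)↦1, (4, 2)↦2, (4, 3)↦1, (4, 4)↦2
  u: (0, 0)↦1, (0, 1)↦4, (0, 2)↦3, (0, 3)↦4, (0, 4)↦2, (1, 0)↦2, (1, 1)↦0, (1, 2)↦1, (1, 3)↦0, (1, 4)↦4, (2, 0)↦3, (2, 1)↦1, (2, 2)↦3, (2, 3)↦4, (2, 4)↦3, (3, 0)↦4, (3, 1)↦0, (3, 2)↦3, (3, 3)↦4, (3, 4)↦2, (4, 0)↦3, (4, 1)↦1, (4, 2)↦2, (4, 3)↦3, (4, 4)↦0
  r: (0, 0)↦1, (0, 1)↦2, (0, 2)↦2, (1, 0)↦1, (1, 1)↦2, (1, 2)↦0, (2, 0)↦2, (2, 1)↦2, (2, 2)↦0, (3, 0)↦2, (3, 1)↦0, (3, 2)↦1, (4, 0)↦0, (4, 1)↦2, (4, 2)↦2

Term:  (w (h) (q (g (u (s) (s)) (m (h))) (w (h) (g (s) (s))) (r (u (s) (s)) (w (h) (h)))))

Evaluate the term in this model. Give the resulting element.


  h = 0
  s = 4
  s = 4
  (u (s) (s)) = u(4, 4) = 0
  h = 0
  (m (h)) = m(0,) = 4
  (g (u (s) (s)) (m (h))) = g(0, 4) = 2
  h = 0
  s = 4
  s = 4
  (g (s) (s)) = g(4, 4) = 2
  (w (h) (g (s) (s))) = w(0, 2) = 2
  s = 4
  s = 4
  (u (s) (s)) = u(4, 4) = 0
  h = 0
  h = 0
  (w (h) (h)) = w(0, 0) = 2
  (r (u (s) (s)) (w (h) (h))) = r(0, 2) = 2
  (q (g (u (s) (s)) (m (h))) (w (h) (g (s) (s))) (r (u (s) (s)) (w (h) (h)))) = q(2, 2, 2) = 1
  (w (h) (q (g (u (s) (s)) (m (h))) (w (h) (g (s) (s))) (r (u (s) (s)) (w (h) (h))))) = w(0, 1) = 0

value = 0


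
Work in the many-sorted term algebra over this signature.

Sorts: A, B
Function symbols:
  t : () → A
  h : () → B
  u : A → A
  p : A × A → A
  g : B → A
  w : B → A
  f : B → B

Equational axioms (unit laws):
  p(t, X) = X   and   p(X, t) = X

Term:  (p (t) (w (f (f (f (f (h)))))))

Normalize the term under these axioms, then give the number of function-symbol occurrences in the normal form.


size = 6

1. (p (t) (w (f (f (f (f (h)))))))  →  (w (f (f (f (f (h))))))
normal form: (w (f (f (f (f (h))))))


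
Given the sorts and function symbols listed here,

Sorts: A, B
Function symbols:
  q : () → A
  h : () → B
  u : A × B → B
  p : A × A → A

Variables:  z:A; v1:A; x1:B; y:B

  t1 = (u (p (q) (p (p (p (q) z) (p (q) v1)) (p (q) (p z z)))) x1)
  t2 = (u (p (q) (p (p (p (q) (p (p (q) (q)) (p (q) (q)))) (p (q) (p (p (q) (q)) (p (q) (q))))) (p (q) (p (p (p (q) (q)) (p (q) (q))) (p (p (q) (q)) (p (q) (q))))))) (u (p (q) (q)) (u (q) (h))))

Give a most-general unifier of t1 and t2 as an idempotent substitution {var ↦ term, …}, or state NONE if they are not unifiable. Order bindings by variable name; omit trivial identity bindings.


{v1 ↦ (p (p (q) (q)) (p (q) (q))), x1 ↦ (u (p (q) (q)) (u (q) (h))), z ↦ (p (p (q) (q)) (p (q) (q)))}


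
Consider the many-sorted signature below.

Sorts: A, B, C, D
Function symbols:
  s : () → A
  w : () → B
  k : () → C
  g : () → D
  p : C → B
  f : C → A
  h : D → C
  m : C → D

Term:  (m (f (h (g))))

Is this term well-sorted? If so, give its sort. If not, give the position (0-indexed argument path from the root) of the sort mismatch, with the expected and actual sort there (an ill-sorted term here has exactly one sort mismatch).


ill-sorted at position [0]: expected C, got A

      (g) : D
    (h (g)) : C
  (f (h (g))) : A
(m (f (h (g)))) : ✗ arg 0 at [0] has sort A, expected C


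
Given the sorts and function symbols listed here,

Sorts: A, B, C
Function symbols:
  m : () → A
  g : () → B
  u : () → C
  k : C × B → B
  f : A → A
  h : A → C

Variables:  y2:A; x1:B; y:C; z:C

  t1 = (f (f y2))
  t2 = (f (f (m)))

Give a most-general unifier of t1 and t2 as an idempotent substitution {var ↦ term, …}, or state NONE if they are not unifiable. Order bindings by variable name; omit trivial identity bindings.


{y2 ↦ (m)}


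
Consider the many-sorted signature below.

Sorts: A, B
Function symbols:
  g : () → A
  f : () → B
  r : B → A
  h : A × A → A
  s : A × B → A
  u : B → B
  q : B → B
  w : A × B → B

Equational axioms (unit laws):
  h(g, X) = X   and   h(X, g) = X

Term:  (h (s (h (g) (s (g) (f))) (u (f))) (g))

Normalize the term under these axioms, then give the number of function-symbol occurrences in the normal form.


size = 6

1. (h (s (h (g) (s (g) (f))) (u (f))) (g))  →  (s (h (g) (s (g) (f))) (u (f)))
2. (s (h (g) (s (g) (f))) (u (f)))  →  (s (s (g) (f)) (u (f)))
normal form: (s (s (g) (f)) (u (f)))


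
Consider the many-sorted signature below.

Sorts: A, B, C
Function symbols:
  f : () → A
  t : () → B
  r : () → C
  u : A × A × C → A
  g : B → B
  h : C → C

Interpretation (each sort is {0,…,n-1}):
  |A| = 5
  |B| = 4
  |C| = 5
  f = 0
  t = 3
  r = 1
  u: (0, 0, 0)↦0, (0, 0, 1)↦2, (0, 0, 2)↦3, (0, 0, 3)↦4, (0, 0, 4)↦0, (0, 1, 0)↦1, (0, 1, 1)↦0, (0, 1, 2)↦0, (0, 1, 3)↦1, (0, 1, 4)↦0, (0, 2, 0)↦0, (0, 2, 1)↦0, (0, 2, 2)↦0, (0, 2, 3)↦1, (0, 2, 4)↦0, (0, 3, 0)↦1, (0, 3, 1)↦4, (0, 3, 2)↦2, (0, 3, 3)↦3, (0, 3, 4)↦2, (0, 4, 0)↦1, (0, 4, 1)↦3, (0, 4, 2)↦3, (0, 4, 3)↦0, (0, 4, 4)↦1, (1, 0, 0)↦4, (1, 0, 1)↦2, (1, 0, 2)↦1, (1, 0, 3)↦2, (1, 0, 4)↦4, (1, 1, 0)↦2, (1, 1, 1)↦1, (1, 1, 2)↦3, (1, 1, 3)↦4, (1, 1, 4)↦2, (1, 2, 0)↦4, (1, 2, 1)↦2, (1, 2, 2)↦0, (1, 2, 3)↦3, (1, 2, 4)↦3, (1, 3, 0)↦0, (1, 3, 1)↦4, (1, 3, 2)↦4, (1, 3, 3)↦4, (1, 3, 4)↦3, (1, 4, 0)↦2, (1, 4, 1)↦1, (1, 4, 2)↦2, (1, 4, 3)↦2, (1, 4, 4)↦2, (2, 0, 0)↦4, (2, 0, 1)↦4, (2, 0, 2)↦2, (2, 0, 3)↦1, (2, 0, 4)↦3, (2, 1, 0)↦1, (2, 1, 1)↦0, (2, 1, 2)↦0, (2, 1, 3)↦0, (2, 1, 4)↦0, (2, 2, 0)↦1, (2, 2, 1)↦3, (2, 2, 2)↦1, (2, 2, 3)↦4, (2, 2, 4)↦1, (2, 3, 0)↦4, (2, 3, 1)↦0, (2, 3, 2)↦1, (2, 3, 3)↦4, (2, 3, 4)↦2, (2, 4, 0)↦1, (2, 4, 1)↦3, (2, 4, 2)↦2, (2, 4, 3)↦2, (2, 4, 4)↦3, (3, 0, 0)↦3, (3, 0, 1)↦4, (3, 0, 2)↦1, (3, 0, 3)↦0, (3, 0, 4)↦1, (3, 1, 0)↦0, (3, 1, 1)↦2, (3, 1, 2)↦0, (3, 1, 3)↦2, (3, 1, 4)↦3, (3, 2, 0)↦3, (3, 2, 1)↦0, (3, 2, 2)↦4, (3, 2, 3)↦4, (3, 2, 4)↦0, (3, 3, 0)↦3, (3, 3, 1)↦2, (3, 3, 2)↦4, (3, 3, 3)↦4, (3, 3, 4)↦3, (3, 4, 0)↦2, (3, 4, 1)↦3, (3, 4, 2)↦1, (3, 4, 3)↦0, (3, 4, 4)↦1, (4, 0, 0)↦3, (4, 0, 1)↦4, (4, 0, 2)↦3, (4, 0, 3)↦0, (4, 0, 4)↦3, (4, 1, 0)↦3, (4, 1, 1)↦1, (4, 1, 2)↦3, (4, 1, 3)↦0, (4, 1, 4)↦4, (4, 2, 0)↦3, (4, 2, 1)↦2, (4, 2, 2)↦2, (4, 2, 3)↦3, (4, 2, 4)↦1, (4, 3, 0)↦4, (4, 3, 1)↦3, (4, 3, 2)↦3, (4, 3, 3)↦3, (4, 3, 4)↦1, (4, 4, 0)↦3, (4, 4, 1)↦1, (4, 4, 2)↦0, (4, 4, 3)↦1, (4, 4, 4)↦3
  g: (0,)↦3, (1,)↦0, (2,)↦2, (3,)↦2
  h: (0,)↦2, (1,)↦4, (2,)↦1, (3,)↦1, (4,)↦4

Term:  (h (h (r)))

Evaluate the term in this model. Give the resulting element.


value = 4

  r = 1
  (h (r)) = h(1,) = 4
  (h (h (r))) = h(4,) = 4


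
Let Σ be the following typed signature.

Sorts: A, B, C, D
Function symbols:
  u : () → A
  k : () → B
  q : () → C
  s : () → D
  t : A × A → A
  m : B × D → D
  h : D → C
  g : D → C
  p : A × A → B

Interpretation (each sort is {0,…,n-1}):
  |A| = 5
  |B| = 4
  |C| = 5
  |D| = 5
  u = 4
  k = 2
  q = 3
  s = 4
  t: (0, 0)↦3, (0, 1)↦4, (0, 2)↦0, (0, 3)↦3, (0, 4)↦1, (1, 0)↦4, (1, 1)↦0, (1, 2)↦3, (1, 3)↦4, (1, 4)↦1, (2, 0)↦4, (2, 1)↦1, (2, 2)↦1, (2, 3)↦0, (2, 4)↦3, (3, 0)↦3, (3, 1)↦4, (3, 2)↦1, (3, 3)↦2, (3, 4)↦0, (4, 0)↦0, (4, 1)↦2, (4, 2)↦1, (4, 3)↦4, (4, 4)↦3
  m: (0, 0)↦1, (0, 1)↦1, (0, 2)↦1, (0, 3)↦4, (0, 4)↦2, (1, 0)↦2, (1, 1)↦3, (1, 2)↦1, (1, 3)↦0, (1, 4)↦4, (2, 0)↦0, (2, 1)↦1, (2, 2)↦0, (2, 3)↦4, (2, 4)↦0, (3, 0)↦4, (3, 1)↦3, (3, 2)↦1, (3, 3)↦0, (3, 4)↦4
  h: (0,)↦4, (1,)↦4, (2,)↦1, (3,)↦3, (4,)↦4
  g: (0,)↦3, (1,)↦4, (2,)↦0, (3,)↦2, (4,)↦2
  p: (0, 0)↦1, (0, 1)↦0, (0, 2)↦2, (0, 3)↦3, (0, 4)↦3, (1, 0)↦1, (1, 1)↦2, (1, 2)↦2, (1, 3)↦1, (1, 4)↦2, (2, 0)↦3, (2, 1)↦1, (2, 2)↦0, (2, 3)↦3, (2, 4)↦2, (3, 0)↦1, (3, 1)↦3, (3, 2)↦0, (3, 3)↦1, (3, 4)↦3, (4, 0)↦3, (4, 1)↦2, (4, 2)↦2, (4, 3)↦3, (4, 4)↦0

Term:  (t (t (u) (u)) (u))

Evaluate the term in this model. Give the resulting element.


  u = 4
  u = 4
  (t (u) (u)) = t(4, 4) = 3
  u = 4
  (t (t (u) (u)) (u)) = t(3, 4) = 0

value = 0


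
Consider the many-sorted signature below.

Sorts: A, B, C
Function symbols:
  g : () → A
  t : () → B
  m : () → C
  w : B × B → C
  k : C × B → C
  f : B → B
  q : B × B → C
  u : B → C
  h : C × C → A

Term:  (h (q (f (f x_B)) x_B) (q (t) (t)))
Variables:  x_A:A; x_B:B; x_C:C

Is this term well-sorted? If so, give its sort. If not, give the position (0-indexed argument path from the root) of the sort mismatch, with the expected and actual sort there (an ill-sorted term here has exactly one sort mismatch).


well-sorted; sort = A

        x_B : B
      (f x_B) : B
    (f (f x_B)) : B
    x_B : B
  (q (f (f x_B)) x_B) : C
    (t) : B
    (t) : B
  (q (t) (t)) : C
(h (q (f (f x_B)) x_B) (q (t) (t))) : A


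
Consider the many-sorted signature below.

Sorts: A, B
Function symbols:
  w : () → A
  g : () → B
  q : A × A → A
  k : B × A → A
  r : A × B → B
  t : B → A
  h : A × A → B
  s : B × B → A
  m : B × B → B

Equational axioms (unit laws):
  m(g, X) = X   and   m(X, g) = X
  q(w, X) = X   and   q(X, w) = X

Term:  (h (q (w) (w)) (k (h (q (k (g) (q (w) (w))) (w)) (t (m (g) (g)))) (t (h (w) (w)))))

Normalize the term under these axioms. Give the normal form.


1. (h (q (w) (w)) (k (h (q (k (g) (q (w) (w))) (w)) (t (m (g) (g)))) (t (h (w) (w)))))  →  (h (w) (k (h (q (k (g) (q (w) (w))) (w)) (t (m (g) (g)))) (t (h (w) (w)))))
2. (h (w) (k (h (q (k (g) (q (w) (w))) (w)) (t (m (g) (g)))) (t (h (w) (w)))))  →  (h (w) (k (h (k (g) (q (w) (w))) (t (m (g) (g)))) (t (h (w) (w)))))
3. (h (w) (k (h (k (g) (q (w) (w))) (t (m (g) (g)))) (t (h (w) (w)))))  →  (h (w) (k (h (k (g) (w)) (t (m (g) (g)))) (t (h (w) (w)))))
4. (h (w) (k (h (k (g) (w)) (t (m (g) (g)))) (t (h (w) (w)))))  →  (h (w) (k (h (k (g) (w)) (t (g))) (t (h (w) (w)))))

normal form = (h (w) (k (h (k (g) (w)) (t (g))) (t (h (w) (w)))))


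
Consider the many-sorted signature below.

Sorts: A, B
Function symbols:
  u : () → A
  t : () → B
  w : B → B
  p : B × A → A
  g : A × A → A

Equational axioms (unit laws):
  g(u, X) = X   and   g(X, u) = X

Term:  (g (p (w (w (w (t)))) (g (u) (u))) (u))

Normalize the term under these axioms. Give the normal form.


normal form = (p (w (w (w (t)))) (u))

1. (g (p (w (w (w (t)))) (g (u) (u))) (u))  →  (p (w (w (w (t)))) (g (u) (u)))
2. (p (w (w (w (t)))) (g (u) (u)))  →  (p (w (w (w (t)))) (u))


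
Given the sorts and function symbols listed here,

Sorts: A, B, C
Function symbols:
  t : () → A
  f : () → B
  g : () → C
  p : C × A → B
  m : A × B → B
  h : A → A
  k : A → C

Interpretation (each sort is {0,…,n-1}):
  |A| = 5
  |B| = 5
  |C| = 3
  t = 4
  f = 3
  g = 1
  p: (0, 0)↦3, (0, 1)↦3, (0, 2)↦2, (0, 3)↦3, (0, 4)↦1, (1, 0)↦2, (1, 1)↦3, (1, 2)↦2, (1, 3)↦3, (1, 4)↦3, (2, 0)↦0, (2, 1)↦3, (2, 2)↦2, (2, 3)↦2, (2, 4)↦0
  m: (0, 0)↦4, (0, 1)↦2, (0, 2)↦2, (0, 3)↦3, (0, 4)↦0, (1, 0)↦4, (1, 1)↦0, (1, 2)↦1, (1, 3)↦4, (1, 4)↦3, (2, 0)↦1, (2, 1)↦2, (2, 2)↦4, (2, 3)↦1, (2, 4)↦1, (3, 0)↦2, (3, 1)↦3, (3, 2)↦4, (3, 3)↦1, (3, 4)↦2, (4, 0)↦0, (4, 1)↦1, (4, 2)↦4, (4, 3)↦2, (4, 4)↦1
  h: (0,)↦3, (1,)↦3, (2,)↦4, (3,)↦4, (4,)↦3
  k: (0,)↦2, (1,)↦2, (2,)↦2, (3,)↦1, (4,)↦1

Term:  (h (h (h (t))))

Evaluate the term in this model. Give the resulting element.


  t = 4
  (h (t)) = h(4,) = 3
  (h (h (t))) = h(3,) = 4
  (h (h (h (t)))) = h(4,) = 3

value = 3


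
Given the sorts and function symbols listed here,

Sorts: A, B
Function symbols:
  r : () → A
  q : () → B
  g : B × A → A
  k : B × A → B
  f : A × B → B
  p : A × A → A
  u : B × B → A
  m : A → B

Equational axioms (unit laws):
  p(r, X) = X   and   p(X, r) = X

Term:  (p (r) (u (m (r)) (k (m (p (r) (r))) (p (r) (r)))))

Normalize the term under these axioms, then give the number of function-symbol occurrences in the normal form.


size = 7

1. (p (r) (u (m (r)) (k (m (p (r) (r))) (p (r) (r)))))  →  (u (m (r)) (k (m (p (r) (r))) (p (r) (r))))
2. (u (m (r)) (k (m (p (r) (r))) (p (r) (r))))  →  (u (m (r)) (k (m (r)) (p (r) (r))))
3. (u (m (r)) (k (m (r)) (p (r) (r))))  →  (u (m (r)) (k (m (r)) (r)))
normal form: (u (m (r)) (k (m (r)) (r)))


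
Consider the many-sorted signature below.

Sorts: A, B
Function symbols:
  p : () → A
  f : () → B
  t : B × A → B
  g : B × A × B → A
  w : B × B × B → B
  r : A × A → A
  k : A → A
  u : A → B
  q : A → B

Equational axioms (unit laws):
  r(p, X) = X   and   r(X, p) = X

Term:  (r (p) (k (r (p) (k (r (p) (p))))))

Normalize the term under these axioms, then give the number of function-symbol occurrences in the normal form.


1. (r (p) (k (r (p) (k (r (p) (p))))))  →  (k (r (p) (k (r (p) (p)))))
2. (k (r (p) (k (r (p) (p)))))  →  (k (k (r (p) (p))))
3. (k (k (r (p) (p))))  →  (k (k (p)))
normal form: (k (k (p)))

size = 3


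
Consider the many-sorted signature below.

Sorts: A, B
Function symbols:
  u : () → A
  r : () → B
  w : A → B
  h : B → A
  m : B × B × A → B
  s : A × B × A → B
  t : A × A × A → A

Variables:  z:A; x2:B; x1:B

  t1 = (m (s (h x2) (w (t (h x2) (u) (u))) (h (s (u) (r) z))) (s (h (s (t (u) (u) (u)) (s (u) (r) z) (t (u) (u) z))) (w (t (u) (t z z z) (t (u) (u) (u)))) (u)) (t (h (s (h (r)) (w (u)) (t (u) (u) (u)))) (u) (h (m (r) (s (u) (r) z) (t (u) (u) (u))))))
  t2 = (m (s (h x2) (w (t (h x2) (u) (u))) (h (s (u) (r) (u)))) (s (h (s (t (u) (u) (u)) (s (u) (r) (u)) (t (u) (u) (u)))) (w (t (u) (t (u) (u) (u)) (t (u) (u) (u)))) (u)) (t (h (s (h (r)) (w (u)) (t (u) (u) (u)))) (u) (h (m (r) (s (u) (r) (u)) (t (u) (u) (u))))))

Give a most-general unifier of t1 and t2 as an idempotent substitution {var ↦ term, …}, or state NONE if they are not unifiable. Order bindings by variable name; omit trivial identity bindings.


{z ↦ (u)}


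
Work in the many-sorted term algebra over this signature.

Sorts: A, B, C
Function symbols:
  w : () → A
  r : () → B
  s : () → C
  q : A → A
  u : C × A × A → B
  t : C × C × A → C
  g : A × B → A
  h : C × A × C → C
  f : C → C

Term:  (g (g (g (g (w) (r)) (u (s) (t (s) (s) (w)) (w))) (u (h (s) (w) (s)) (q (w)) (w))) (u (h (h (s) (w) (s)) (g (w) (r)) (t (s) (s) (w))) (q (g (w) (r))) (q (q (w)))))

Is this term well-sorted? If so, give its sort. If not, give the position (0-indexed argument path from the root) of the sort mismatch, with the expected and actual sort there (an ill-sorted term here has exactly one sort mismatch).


ill-sorted at position [0, 0, 1, 1]: expected A, got C

        (w) : A
        (r) : B
      (g (w) (r)) : A
        (s) : C
          (s) : C
          (s) : C
          (w) : A
        (t (s) (s) (w)) : C
        (w) : A
      (u (s) (t (s) (s) (w)) (w)) : ✗ arg 1 at [0, 0, 1, 1] has sort C, expected A
        (s) : C
        (w) : A
        (s) : C
      (h (s) (w) (s)) : C
        (w) : A
      (q (w)) : A
      (w) : A
    (u (h (s) (w) (s)) (q (w)) (w)) : B
        (s) : C
        (w) : A
        (s) : C
      (h (s) (w) (s)) : C
        (w) : A
        (r) : B
      (g (w) (r)) : A
        (s) : C
        (s) : C
        (w) : A
      (t (s) (s) (w)) : C
    (h (h (s) (w) (s)) (g (w) (r)) (t (s) (s) (w))) : C
        (w) : A
        (r) : B
      (g (w) (r)) : A
    (q (g (w) (r))) : A
        (w) : A
      (q (w)) : A
    (q (q (w))) : A
  (u (h (h (s) (w) (s)) (g (w) (r)) (t (s) (s) (w))) (q (g (w) (r))) (q (q (w)))) : B


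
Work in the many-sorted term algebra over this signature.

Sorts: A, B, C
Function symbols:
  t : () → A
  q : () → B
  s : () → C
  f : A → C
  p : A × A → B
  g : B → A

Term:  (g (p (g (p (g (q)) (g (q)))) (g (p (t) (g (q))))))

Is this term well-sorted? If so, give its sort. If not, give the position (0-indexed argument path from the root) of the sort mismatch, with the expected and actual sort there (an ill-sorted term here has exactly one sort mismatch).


          (q) : B
        (g (q)) : A
          (q) : B
        (g (q)) : A
      (p (g (q)) (g (q))) : B
    (g (p (g (q)) (g (q)))) : A
        (t) : A
          (q) : B
        (g (q)) : A
      (p (t) (g (q))) : B
    (g (p (t) (g (q)))) : A
  (p (g (p (g (q)) (g (q)))) (g (p (t) (g (q))))) : B
(g (p (g (p (g (q)) (g (q)))) (g (p (t) (g (q)))))) : A

well-sorted; sort = A


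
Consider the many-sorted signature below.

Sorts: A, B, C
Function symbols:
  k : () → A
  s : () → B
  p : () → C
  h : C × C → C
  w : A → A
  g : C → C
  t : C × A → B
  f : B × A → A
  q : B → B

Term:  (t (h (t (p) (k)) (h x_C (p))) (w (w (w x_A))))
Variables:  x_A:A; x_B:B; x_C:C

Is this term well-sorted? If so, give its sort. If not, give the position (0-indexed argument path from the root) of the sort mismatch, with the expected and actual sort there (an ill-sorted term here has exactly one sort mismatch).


      (p) : C
      (k) : A
    (t (p) (k)) : B
      x_C : C
      (p) : C
    (h x_C (p)) : C
  (h (t (p) (k)) (h x_C (p))) : ✗ arg 0 at [0, 0] has sort B, expected C
        x_A : A
      (w x_A) : A
    (w (w x_A)) : A
  (w (w (w x_A))) : A

ill-sorted at position [0, 0]: expected C, got B


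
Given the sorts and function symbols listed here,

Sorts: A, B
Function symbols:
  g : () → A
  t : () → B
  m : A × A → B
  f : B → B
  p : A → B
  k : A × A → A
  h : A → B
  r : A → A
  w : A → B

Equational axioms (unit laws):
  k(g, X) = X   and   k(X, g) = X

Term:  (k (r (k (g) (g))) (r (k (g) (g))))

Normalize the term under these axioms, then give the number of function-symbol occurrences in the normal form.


1. (k (r (k (g) (g))) (r (k (g) (g))))  →  (k (r (g)) (r (k (g) (g))))
2. (k (r (g)) (r (k (g) (g))))  →  (k (r (g)) (r (g)))
normal form: (k (r (g)) (r (g)))

size = 5


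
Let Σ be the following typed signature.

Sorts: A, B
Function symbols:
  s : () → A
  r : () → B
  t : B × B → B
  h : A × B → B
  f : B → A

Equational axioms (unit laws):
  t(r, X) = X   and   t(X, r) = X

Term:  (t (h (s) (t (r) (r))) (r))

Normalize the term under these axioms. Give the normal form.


1. (t (h (s) (t (r) (r))) (r))  →  (h (s) (t (r) (r)))
2. (h (s) (t (r) (r)))  →  (h (s) (r))

normal form = (h (s) (r))


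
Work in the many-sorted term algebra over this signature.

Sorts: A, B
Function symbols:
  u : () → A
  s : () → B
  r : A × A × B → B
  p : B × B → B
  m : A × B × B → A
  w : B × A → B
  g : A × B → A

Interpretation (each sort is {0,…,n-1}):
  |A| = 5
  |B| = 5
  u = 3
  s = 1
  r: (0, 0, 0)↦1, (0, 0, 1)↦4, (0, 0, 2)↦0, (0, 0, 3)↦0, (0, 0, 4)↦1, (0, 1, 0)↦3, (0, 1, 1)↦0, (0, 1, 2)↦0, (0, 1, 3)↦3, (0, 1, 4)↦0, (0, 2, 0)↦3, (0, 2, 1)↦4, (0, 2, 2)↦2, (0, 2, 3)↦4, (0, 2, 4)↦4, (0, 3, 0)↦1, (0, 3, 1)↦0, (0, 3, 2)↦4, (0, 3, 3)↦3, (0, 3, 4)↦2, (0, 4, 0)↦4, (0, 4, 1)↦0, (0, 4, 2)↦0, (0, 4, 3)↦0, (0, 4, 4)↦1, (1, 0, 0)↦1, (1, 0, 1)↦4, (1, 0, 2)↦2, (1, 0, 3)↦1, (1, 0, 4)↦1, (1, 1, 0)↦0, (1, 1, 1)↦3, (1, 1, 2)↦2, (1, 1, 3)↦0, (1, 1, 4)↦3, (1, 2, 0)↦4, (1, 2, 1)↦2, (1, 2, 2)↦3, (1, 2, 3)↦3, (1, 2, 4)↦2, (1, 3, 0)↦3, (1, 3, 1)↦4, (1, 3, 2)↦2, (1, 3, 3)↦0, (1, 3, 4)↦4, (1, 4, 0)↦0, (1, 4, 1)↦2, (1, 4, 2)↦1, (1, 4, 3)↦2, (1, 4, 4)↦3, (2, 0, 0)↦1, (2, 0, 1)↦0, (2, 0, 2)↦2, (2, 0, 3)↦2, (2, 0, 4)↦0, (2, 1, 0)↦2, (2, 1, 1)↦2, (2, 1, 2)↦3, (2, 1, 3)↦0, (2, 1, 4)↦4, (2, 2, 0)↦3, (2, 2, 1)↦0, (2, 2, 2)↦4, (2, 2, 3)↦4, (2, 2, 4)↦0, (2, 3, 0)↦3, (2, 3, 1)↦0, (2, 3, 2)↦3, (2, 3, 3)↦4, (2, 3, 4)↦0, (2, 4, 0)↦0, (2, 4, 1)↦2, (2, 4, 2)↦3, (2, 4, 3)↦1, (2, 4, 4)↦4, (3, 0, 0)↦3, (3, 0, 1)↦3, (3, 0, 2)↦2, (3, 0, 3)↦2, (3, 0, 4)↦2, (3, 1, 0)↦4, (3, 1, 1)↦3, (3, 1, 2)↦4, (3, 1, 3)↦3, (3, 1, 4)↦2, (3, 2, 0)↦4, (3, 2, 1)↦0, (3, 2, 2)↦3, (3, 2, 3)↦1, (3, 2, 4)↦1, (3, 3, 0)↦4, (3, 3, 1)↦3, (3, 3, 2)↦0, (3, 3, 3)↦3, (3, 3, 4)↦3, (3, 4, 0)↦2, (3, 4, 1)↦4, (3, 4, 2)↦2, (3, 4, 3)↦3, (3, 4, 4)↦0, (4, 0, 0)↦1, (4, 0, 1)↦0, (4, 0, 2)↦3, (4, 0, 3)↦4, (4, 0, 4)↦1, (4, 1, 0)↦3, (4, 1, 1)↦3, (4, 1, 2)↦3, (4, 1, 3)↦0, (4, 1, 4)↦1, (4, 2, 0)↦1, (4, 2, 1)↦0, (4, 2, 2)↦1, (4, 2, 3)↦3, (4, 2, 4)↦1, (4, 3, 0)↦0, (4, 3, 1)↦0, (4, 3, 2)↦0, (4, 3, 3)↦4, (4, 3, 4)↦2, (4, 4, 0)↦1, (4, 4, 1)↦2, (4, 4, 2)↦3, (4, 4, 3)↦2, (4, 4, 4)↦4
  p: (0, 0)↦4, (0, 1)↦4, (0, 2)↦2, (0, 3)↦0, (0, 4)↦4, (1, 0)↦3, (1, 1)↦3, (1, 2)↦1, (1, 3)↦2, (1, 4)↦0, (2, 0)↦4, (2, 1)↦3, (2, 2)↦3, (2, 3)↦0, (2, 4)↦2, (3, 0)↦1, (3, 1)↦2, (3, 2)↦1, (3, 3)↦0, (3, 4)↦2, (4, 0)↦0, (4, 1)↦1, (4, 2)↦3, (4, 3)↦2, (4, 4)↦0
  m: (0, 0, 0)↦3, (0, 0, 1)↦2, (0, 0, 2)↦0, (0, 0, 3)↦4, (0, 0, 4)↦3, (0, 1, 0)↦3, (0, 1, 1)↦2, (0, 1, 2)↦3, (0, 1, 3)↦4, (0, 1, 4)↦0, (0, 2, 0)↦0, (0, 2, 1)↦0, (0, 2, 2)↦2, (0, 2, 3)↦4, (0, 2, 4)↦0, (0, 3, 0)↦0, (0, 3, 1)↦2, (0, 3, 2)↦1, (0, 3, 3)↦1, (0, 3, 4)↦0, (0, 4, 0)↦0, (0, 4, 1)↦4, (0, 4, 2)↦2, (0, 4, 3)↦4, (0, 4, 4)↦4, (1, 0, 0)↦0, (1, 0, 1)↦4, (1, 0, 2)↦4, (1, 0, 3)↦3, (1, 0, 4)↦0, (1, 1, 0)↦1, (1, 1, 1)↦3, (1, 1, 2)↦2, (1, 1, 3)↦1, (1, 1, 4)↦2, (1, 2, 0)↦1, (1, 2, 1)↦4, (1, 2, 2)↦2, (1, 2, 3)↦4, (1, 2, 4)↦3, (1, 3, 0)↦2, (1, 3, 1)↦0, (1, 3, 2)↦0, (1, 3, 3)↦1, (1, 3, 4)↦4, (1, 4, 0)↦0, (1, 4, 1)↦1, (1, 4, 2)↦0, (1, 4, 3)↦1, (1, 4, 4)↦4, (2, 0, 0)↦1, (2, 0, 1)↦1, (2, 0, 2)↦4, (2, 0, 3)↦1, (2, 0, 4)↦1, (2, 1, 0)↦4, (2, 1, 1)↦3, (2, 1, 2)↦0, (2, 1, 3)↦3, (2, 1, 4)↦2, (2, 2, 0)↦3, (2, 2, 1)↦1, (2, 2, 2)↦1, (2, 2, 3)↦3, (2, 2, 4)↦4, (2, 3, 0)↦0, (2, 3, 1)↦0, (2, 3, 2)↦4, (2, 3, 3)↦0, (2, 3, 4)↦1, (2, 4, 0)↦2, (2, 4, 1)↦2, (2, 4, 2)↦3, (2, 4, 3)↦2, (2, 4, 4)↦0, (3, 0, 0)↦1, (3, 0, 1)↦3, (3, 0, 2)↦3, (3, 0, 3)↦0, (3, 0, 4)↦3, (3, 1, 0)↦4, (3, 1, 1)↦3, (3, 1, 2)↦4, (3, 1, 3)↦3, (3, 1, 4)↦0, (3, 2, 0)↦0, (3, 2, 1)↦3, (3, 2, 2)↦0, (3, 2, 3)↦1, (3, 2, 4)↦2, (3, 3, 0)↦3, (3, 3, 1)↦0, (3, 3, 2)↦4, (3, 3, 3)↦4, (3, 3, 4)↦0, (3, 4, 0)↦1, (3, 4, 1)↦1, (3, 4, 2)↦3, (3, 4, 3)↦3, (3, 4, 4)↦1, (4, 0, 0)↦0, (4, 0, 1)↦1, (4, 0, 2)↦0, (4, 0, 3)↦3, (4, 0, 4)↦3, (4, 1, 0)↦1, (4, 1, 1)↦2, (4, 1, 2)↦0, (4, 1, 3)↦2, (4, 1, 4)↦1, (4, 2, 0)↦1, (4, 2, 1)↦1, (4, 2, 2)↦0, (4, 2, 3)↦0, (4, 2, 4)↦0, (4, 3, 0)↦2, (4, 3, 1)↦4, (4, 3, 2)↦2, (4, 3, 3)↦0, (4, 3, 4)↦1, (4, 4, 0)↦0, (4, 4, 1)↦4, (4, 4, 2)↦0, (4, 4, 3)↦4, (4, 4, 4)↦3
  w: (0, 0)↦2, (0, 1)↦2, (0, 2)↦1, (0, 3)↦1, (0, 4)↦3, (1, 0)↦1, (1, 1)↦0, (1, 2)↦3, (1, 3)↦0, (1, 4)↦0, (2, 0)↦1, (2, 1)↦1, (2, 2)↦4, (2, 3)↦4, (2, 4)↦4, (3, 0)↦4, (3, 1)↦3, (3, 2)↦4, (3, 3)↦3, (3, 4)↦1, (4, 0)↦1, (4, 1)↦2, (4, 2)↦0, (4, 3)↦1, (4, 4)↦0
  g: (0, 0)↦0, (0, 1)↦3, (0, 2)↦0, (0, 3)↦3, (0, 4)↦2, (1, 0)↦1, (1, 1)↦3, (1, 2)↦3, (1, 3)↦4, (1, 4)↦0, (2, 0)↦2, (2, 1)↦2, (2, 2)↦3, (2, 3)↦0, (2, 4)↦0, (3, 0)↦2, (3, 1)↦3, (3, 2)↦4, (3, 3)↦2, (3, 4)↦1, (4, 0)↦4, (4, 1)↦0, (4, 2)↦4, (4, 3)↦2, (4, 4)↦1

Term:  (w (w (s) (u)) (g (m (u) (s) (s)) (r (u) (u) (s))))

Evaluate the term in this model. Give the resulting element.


value = 1

  s = 1
  u = 3
  (w (s) (u)) = w(1, 3) = 0
  u = 3
  s = 1
  s = 1
  (m (u) (s) (s)) = m(3, 1, 1) = 3
  u = 3
  u = 3
  s = 1
  (r (u) (u) (s)) = r(3, 3, 1) = 3
  (g (m (u) (s) (s)) (r (u) (u) (s))) = g(3, 3) = 2
  (w (w (s) (u)) (g (m (u) (s) (s)) (r (u) (u) (s)))) = w(0, 2) = 1


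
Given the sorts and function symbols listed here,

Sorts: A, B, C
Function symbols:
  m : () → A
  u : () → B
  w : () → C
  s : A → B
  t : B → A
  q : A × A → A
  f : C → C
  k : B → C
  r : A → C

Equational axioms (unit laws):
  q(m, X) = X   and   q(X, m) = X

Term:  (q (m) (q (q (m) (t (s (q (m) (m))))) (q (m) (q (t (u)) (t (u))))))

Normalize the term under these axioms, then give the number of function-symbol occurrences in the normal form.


1. (q (m) (q (q (m) (t (s (q (m) (m))))) (q (m) (q (t (u)) (t (u))))))  →  (q (q (m) (t (s (q (m) (m))))) (q (m) (q (t (u)) (t (u)))))
2. (q (q (m) (t (s (q (m) (m))))) (q (m) (q (t (u)) (t (u)))))  →  (q (t (s (q (m) (m)))) (q (m) (q (t (u)) (t (u)))))
3. (q (t (s (q (m) (m)))) (q (m) (q (t (u)) (t (u)))))  →  (q (t (s (m))) (q (m) (q (t (u)) (t (u)))))
4. (q (t (s (m))) (q (m) (q (t (u)) (t (u)))))  →  (q (t (s (m))) (q (t (u)) (t (u))))
normal form: (q (t (s (m))) (q (t (u)) (t (u))))

size = 9


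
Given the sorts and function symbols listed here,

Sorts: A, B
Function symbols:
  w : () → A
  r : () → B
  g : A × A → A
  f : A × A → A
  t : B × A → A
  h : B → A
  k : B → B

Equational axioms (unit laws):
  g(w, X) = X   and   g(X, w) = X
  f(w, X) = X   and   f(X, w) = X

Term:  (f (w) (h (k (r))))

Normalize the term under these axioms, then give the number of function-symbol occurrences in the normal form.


size = 3

1. (f (w) (h (k (r))))  →  (h (k (r)))
normal form: (h (k (r)))


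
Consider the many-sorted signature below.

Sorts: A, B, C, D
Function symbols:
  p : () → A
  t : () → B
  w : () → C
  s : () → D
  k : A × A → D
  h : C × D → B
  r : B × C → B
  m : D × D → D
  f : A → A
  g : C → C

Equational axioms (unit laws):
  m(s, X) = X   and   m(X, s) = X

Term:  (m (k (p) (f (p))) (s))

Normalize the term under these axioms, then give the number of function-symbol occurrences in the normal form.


size = 4

1. (m (k (p) (f (p))) (s))  →  (k (p) (f (p)))
normal form: (k (p) (f (p)))


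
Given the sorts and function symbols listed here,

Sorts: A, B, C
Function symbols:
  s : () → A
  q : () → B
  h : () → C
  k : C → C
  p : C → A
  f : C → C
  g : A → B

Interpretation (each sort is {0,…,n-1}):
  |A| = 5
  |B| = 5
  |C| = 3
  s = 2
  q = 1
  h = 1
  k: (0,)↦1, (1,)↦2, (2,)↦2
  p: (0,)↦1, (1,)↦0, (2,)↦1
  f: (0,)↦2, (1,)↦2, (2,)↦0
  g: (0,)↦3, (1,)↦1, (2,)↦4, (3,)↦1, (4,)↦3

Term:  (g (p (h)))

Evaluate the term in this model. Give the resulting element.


value = 3

  h = 1
  (p (h)) = p(1,) = 0
  (g (p (h))) = g(0,) = 3


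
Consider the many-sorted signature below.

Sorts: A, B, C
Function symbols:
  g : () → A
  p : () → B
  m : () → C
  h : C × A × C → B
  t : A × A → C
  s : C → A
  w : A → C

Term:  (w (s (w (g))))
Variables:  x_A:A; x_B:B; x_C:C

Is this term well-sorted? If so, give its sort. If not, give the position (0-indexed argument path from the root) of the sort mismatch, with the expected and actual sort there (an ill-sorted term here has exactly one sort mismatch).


      (g) : A
    (w (g)) : C
  (s (w (g))) : A
(w (s (w (g)))) : C

well-sorted; sort = C


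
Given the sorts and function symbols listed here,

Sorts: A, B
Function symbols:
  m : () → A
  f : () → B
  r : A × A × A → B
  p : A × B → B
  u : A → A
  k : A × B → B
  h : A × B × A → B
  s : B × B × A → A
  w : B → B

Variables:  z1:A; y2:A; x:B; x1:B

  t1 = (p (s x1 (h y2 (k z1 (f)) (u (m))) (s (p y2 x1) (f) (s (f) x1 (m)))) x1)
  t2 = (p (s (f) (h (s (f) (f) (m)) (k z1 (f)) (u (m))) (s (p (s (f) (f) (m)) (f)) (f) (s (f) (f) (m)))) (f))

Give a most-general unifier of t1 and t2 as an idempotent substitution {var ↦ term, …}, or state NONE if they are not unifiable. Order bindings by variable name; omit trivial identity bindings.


{x1 ↦ (f), y2 ↦ (s (f) (f) (m))}


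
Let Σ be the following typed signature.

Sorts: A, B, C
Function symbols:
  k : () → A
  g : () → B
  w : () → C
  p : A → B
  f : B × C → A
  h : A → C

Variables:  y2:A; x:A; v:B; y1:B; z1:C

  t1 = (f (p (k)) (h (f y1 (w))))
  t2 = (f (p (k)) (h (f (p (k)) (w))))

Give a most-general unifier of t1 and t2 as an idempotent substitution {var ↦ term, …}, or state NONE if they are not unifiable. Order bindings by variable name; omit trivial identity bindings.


{y1 ↦ (p (k))}


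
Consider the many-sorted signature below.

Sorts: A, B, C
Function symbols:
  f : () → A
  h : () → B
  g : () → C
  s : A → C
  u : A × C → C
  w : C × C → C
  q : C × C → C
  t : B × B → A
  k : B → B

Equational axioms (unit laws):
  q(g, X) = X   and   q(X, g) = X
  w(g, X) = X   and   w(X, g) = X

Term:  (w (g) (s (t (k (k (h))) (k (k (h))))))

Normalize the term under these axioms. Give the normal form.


normal form = (s (t (k (k (h))) (k (k (h)))))

1. (w (g) (s (t (k (k (h))) (k (k (h))))))  →  (s (t (k (k (h))) (k (k (h)))))


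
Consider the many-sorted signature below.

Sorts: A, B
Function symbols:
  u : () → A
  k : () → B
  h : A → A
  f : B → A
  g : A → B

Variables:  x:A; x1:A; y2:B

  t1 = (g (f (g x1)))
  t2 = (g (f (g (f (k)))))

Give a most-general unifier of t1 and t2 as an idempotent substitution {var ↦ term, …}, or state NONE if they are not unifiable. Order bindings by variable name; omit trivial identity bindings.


{x1 ↦ (f (k))}


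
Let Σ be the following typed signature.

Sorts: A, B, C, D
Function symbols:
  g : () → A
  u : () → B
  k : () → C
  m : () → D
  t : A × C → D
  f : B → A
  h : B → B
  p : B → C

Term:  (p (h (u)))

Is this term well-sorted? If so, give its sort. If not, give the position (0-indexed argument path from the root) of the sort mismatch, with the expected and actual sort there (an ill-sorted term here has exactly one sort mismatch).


well-sorted; sort = C

    (u) : B
  (h (u)) : B
(p (h (u))) : C


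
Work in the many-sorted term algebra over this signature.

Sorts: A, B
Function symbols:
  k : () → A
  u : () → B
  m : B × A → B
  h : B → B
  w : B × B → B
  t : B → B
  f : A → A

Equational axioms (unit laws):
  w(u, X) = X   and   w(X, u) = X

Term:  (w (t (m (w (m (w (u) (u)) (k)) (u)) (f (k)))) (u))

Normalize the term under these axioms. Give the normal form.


normal form = (t (m (m (u) (k)) (f (k))))

1. (w (t (m (w (m (w (u) (u)) (k)) (u)) (f (k)))) (u))  →  (t (m (w (m (w (u) (u)) (k)) (u)) (f (k))))
2. (t (m (w (m (w (u) (u)) (k)) (u)) (f (k))))  →  (t (m (m (w (u) (u)) (k)) (f (k))))
3. (t (m (m (w (u) (u)) (k)) (f (k))))  →  (t (m (m (u) (k)) (f (k))))


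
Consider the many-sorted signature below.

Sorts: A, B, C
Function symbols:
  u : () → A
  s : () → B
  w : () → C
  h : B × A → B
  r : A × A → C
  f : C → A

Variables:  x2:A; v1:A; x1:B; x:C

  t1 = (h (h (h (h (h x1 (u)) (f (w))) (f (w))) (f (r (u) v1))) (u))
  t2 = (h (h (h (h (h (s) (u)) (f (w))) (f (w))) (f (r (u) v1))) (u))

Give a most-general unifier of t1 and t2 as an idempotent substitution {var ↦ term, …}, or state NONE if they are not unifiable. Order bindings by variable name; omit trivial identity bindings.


{x1 ↦ (s)}


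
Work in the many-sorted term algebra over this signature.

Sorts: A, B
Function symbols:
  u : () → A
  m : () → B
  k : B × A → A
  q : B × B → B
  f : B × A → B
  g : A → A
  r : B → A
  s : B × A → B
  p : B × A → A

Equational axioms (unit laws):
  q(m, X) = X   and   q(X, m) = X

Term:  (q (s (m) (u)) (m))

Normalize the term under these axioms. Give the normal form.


1. (q (s (m) (u)) (m))  →  (s (m) (u))

normal form = (s (m) (u))


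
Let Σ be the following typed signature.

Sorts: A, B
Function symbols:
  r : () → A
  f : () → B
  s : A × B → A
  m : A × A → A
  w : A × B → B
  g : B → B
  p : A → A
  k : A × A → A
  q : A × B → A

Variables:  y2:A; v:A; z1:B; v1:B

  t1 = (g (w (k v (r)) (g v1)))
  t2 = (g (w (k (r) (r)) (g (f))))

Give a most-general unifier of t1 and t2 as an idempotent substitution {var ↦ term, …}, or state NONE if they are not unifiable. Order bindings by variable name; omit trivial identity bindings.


{v ↦ (r), v1 ↦ (f)}


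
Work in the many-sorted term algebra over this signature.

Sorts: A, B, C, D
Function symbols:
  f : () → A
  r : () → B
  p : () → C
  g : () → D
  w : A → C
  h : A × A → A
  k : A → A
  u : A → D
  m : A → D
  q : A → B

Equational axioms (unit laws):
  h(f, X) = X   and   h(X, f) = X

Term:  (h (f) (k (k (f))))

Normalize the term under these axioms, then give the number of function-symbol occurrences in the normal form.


size = 3

1. (h (f) (k (k (f))))  →  (k (k (f)))
normal form: (k (k (f)))


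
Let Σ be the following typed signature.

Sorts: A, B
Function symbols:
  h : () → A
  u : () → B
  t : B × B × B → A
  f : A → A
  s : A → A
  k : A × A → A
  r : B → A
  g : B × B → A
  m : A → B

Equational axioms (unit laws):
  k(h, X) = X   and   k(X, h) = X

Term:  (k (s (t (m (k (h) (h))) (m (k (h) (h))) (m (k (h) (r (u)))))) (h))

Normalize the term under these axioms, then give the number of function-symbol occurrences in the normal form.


1. (k (s (t (m (k (h) (h))) (m (k (h) (h))) (m (k (h) (r (u)))))) (h))  →  (s (t (m (k (h) (h))) (m (k (h) (h))) (m (k (h) (r (u))))))
2. (s (t (m (k (h) (h))) (m (k (h) (h))) (m (k (h) (r (u))))))  →  (s (t (m (h)) (m (k (h) (h))) (m (k (h) (r (u))))))
3. (s (t (m (h)) (m (k (h) (h))) (m (k (h) (r (u))))))  →  (s (t (m (h)) (m (h)) (m (k (h) (r (u))))))
4. (s (t (m (h)) (m (h)) (m (k (h) (r (u))))))  →  (s (t (m (h)) (m (h)) (m (r (u)))))
normal form: (s (t (m (h)) (m (h)) (m (r (u)))))

size = 9
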